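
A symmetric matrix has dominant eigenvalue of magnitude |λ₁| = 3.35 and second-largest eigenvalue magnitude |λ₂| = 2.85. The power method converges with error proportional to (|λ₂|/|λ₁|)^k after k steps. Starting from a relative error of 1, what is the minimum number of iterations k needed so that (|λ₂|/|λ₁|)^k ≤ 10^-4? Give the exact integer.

57

|λ₂/λ₁| = 2.85/3.35 = 0.85075
Need k ≥ ln(10^-4) / ln(0.85075) = -9.2103 / -0.1616 ≈ 56.980
Smallest integer k satisfying the bound: 57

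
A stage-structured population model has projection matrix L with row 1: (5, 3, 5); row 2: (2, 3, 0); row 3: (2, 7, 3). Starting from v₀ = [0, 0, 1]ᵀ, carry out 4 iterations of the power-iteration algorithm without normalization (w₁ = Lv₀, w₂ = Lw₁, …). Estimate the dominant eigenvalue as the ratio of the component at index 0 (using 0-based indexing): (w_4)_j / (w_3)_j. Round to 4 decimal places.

λ ≈ 9.2000

w1 = Lv₀ = (5, 0, 3)
w2 = Lw1 = (40, 10, 19)
w3 = Lw2 = (325, 110, 207)
w4 = Lw3 = (2990, 980, 2041)
Ratio at component: 2990 / 325 = 9.2000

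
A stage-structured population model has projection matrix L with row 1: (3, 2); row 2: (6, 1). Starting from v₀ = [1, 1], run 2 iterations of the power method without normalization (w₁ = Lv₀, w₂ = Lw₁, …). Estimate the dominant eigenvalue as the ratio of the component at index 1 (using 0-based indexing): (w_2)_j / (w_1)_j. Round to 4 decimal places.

w1 = Lv₀ = (3·1 + 2·1; 6·1 + 1·1) = (5, 7)
w2 = Lw1 = (3·5 + 2·7; 6·5 + 1·7) = (29, 37)
Ratio at component: 37 / 7 = 5.2857

λ ≈ 5.2857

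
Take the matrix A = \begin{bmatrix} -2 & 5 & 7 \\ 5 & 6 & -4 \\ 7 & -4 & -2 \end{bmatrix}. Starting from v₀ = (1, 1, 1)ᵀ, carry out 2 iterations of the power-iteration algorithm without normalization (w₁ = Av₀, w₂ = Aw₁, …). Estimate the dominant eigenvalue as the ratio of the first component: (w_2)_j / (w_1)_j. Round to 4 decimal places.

w1 = Av₀ = ((-2)·1 + 5·1 + 7·1; 5·1 + 6·1 + (-4)·1; 7·1 + (-4)·1 + (-2)·1) = (10, 7, 1)
w2 = Aw1 = ((-2)·10 + 5·7 + 7·1; 5·10 + 6·7 + (-4)·1; 7·10 + (-4)·7 + (-2)·1) = (22, 88, 40)
Ratio at component: 22 / 10 = 2.2000

2.2000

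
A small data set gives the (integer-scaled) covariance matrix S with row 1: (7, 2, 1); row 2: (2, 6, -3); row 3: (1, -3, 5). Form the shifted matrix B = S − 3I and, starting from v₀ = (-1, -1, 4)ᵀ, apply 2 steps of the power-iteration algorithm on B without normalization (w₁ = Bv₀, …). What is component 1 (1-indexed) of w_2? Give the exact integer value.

-32

B = S − 3I has rows (4, 2, 1); (2, 3, -3); (1, -3, 2)
w1 = Bv₀ = (-2, -17, 10)
w2 = Bw1 = (-32, -85, 69)
Requested component of w2: -32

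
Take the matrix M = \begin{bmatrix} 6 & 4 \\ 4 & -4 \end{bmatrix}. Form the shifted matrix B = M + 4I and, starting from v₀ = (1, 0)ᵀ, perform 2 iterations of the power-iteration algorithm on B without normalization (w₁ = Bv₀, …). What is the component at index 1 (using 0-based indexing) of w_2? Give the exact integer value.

40

B = M + 4I has rows (10, 4); (4, 0)
w1 = Bv₀ = (10·1 + 4·0; 4·1 + 0·0) = (10, 4)
w2 = Bw1 = (10·10 + 4·4; 4·10 + 0·4) = (116, 40)
Requested component of w2: 40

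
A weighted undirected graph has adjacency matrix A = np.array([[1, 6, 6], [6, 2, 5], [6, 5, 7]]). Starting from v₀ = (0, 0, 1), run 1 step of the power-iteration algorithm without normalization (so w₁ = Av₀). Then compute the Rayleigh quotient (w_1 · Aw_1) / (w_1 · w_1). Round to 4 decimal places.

14.9364

w1 = Av₀ = (1·0 + 6·0 + 6·1; 6·0 + 2·0 + 5·1; 6·0 + 5·0 + 7·1) = (6, 5, 7)
Aw1 = (78, 81, 110)
w1·Aw1 = 6·78 + 5·81 + 7·110 = 1643; w1·w1 = 6·6 + 5·5 + 7·7 = 110
λ ≈ 1643/110 = 14.9364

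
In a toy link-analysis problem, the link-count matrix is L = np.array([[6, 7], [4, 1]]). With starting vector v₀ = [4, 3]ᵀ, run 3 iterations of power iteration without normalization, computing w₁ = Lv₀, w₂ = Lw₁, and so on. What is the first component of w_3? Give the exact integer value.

w1 = Lv₀ = (45, 19)
w2 = Lw1 = (403, 199)
w3 = Lw2 = (3811, 1811)
The requested component of w3 is 3811.

3811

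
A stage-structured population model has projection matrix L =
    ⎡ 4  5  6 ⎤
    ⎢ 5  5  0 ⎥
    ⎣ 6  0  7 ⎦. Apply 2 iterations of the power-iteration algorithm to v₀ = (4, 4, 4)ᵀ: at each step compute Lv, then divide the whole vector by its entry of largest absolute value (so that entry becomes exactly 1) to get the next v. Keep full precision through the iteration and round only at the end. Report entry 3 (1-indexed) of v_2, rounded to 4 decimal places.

0.9628

Lv0 = (60.00000, 40.00000, 52.00000); divide by 60.00000 → v1 = (1.00000, 0.66667, 0.86667)
Lv1 = (12.53333, 8.33333, 12.06667); divide by 12.53333 → v2 = (1.00000, 0.66489, 0.96277)
Requested entry of v2: 724/752 = 0.9628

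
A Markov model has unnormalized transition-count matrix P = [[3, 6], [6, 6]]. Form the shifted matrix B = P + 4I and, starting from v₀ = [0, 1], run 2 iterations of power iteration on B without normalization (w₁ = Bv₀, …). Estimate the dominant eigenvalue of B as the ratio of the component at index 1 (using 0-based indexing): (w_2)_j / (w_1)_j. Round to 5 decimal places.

13.60000

B = P + 4I has rows (7, 6); (6, 10)
w1 = Bv₀ = (6, 10)
w2 = Bw1 = (102, 136)
Ratio: 136/10 = 13.60000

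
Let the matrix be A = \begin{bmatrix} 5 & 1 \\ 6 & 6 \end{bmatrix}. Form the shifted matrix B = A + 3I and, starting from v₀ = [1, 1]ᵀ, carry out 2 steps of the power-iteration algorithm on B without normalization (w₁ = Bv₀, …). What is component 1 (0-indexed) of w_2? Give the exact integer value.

B = A + 3I has rows (8, 1); (6, 9)
w1 = Bv₀ = (9, 15)
w2 = Bw1 = (87, 189)
Requested component of w2: 189

189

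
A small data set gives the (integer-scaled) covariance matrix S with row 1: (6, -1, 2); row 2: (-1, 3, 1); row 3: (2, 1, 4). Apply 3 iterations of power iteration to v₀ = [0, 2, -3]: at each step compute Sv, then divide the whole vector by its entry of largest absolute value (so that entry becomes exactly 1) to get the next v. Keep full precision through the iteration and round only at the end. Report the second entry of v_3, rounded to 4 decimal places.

-0.0724

Sv0 = (-8.00000, 3.00000, -10.00000); divide by -10.00000 → v1 = (0.80000, -0.30000, 1.00000)
Sv1 = (7.10000, -0.70000, 5.30000); divide by 7.10000 → v2 = (1.00000, -0.09859, 0.74648)
Sv2 = (7.59155, -0.54930, 4.88732); divide by 7.59155 → v3 = (1.00000, -0.07236, 0.64378)
Requested entry of v3: 39/-539 = -0.0724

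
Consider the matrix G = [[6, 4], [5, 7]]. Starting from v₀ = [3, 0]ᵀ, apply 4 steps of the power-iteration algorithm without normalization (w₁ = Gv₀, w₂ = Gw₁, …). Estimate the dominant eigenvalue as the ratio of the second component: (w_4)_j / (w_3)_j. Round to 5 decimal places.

λ ≈ 11.05442

w1 = Gv₀ = (18, 15)
w2 = Gw1 = (168, 195)
w3 = Gw2 = (1788, 2205)
w4 = Gw3 = (19548, 24375)
Ratio at component: 24375 / 2205 = 11.05442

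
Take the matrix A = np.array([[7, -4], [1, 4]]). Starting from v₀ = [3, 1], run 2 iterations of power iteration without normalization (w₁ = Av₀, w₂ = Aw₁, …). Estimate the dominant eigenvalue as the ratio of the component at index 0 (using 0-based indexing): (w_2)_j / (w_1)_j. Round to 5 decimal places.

5.35294

w1 = Av₀ = (17, 7)
w2 = Aw1 = (91, 45)
Ratio at component: 91 / 17 = 5.35294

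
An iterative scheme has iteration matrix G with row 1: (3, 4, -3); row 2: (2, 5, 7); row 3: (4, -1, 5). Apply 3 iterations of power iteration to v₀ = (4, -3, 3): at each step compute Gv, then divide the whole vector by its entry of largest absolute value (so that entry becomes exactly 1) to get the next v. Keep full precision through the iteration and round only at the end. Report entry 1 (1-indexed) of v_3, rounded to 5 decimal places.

Gv0 = (-9.000000, 14.000000, 34.000000); divide by 34.000000 → v1 = (-0.264706, 0.411765, 1.000000)
Gv1 = (-2.147059, 8.529412, 3.529412); divide by 8.529412 → v2 = (-0.251724, 1.000000, 0.413793)
Gv2 = (2.003448, 7.393103, 0.062069); divide by 7.393103 → v3 = (0.270989, 1.000000, 0.008396)
Requested entry of v3: 581/2144 = 0.27099

0.27099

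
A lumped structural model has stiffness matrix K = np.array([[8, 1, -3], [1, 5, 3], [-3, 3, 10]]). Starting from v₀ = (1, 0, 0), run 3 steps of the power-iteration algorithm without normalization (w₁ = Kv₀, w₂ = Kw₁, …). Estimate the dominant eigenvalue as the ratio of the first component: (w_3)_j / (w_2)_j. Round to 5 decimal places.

w1 = Kv₀ = (8·1 + 1·0 + (-3)·0; 1·1 + 5·0 + 3·0; (-3)·1 + 3·0 + 10·0) = (8, 1, -3)
w2 = Kw1 = (8·8 + 1·1 + (-3)·(-3); 1·8 + 5·1 + 3·(-3); (-3)·8 + 3·1 + 10·(-3)) = (74, 4, -51)
w3 = Kw2 = (749, -59, -720)
Ratio at component: 749 / 74 = 10.12162

λ ≈ 10.12162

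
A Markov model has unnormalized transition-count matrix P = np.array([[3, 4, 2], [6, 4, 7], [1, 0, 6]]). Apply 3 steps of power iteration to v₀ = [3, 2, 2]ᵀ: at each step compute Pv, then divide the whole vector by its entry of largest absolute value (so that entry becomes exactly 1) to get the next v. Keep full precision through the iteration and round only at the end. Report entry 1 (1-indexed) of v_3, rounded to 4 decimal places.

Pv0 = (21.00000, 40.00000, 15.00000); divide by 40.00000 → v1 = (0.52500, 1.00000, 0.37500)
Pv1 = (6.32500, 9.77500, 2.77500); divide by 9.77500 → v2 = (0.64706, 1.00000, 0.28389)
Pv2 = (6.50895, 9.86957, 2.35038); divide by 9.86957 → v3 = (0.65950, 1.00000, 0.23814)
Requested entry of v3: 2545/3859 = 0.6595

0.6595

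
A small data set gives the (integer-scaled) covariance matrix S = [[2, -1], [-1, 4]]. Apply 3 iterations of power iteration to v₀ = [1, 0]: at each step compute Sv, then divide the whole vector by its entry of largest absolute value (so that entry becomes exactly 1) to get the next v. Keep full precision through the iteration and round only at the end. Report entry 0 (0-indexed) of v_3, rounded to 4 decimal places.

-0.5517

Sv0 = (2.00000, -1.00000); divide by 2.00000 → v1 = (1.00000, -0.50000)
Sv1 = (2.50000, -3.00000); divide by -3.00000 → v2 = (-0.83333, 1.00000)
Sv2 = (-2.66667, 4.83333); divide by 4.83333 → v3 = (-0.55172, 1.00000)
Requested entry of v3: 16/-29 = -0.5517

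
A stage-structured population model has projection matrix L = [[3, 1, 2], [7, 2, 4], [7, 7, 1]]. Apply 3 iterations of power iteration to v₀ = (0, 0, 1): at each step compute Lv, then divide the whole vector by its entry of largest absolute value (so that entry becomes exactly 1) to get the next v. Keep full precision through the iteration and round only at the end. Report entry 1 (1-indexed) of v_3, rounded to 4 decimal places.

0.4790

Lv0 = (2.00000, 4.00000, 1.00000); divide by 4.00000 → v1 = (0.50000, 1.00000, 0.25000)
Lv1 = (3.00000, 6.50000, 10.75000); divide by 10.75000 → v2 = (0.27907, 0.60465, 1.00000)
Lv2 = (3.44186, 7.16279, 7.18605); divide by 7.18605 → v3 = (0.47896, 0.99676, 1.00000)
Requested entry of v3: 148/309 = 0.4790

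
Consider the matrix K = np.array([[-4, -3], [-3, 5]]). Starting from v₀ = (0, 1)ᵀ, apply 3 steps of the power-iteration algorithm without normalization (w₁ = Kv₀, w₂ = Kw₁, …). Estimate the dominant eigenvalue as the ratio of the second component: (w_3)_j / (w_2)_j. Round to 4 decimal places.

λ ≈ 5.2647

w1 = Kv₀ = ((-4)·0 + (-3)·1; (-3)·0 + 5·1) = (-3, 5)
w2 = Kw1 = ((-4)·(-3) + (-3)·5; (-3)·(-3) + 5·5) = (-3, 34)
w3 = Kw2 = (-90, 179)
Ratio at component: 179 / 34 = 5.2647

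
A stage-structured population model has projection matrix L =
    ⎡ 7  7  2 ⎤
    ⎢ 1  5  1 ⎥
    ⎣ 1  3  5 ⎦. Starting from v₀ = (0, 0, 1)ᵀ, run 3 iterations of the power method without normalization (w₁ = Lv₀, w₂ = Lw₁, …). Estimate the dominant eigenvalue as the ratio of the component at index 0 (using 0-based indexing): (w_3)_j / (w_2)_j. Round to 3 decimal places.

w1 = Lv₀ = (7·0 + 7·0 + 2·1; 1·0 + 5·0 + 1·1; 1·0 + 3·0 + 5·1) = (2, 1, 5)
w2 = Lw1 = (7·2 + 7·1 + 2·5; 1·2 + 5·1 + 1·5; 1·2 + 3·1 + 5·5) = (31, 12, 30)
w3 = Lw2 = (361, 121, 217)
Ratio at component: 361 / 31 = 11.645

λ ≈ 11.645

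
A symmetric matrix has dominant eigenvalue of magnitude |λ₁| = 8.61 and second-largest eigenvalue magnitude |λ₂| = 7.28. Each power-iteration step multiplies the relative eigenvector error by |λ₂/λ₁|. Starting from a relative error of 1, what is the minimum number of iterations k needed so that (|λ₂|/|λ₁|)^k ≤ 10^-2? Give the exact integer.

|λ₂/λ₁| = 7.28/8.61 = 0.84553
Need k ≥ ln(10^-2) / ln(0.84553) = -4.6052 / -0.1678 ≈ 27.445
Smallest integer k satisfying the bound: 28

28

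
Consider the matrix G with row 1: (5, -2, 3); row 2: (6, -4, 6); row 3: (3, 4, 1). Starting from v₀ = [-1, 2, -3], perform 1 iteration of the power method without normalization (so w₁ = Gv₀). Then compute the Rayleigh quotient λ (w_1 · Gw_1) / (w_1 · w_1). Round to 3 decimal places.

λ ≈ -0.757

w1 = Gv₀ = (-18, -32, 2)
Gw1 = (-20, 32, -180)
w1·Gw1 = (-18)·(-20) + (-32)·32 + 2·(-180) = -1024; w1·w1 = (-18)·(-18) + (-32)·(-32) + 2·2 = 1352
λ ≈ -1024/1352 = -0.757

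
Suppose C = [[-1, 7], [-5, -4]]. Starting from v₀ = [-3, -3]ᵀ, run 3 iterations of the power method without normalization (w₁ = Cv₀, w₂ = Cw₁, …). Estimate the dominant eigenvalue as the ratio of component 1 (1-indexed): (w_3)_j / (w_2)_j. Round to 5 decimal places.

-1.60870

w1 = Cv₀ = ((-1)·(-3) + 7·(-3); (-5)·(-3) + (-4)·(-3)) = (-18, 27)
w2 = Cw1 = ((-1)·(-18) + 7·27; (-5)·(-18) + (-4)·27) = (207, -18)
w3 = Cw2 = (-333, -963)
Ratio at component: -333 / 207 = -1.60870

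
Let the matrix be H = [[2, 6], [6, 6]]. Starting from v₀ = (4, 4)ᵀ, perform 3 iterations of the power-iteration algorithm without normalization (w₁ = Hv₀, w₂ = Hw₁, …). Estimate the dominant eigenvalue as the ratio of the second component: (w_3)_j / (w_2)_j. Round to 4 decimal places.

w1 = Hv₀ = (32, 48)
w2 = Hw1 = (352, 480)
w3 = Hw2 = (3584, 4992)
Ratio at component: 4992 / 480 = 10.4000

λ ≈ 10.4000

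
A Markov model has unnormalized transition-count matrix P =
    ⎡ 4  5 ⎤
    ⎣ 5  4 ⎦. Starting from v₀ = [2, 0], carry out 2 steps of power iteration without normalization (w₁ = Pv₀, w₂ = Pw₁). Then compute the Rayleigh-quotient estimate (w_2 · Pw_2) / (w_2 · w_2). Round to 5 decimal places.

8.99848

w1 = Pv₀ = (4·2 + 5·0; 5·2 + 4·0) = (8, 10)
w2 = Pw1 = (4·8 + 5·10; 5·8 + 4·10) = (82, 80)
Pw2 = (728, 730)
w2·Pw2 = 82·728 + 80·730 = 118096; w2·w2 = 82·82 + 80·80 = 13124
λ ≈ 118096/13124 = 8.99848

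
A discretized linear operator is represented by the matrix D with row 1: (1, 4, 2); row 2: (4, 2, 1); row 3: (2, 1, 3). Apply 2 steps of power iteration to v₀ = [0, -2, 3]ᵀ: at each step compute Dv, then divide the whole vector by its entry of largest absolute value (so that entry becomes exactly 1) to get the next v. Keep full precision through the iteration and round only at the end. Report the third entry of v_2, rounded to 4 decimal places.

1.0000

Dv0 = (-2.00000, -1.00000, 7.00000); divide by 7.00000 → v1 = (-0.28571, -0.14286, 1.00000)
Dv1 = (1.14286, -0.42857, 2.28571); divide by 2.28571 → v2 = (0.50000, -0.18750, 1.00000)
Requested entry of v2: 16/16 = 1.0000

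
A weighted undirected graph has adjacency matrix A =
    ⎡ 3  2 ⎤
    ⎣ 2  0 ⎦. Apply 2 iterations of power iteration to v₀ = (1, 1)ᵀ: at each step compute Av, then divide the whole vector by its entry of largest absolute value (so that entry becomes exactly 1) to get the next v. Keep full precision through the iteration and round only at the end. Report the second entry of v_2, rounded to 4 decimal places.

Av0 = (5.00000, 2.00000); divide by 5.00000 → v1 = (1.00000, 0.40000)
Av1 = (3.80000, 2.00000); divide by 3.80000 → v2 = (1.00000, 0.52632)
Requested entry of v2: 10/19 = 0.5263

0.5263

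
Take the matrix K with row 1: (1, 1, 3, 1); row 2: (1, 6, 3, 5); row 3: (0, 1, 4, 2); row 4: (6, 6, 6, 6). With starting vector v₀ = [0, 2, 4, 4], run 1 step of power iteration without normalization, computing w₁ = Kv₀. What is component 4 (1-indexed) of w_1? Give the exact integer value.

60

w1 = Kv₀ = (1·0 + 1·2 + 3·4 + 1·4; 1·0 + 6·2 + 3·4 + 5·4; 0·0 + 1·2 + 4·4 + 2·4; 6·0 + 6·2 + 6·4 + 6·4) = (18, 44, 26, 60)
The requested component of w1 is 60.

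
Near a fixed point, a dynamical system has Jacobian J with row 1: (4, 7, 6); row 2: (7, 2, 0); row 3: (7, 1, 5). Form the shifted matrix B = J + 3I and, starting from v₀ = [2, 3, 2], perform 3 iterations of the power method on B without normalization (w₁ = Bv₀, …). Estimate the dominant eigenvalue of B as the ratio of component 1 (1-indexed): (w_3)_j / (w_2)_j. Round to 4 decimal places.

B = J + 3I has rows (7, 7, 6); (7, 5, 0); (7, 1, 8)
w1 = Bv₀ = (47, 29, 33)
w2 = Bw1 = (730, 474, 622)
w3 = Bw2 = (12160, 7480, 10560)
Ratio: 12160/730 = 16.6575

μ ≈ 16.6575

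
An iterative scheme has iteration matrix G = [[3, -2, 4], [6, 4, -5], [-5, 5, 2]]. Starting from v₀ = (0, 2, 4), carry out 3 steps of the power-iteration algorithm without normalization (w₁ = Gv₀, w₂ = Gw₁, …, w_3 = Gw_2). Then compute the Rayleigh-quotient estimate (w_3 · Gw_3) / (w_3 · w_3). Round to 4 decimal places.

w1 = Gv₀ = (3·0 + (-2)·2 + 4·4; 6·0 + 4·2 + (-5)·4; (-5)·0 + 5·2 + 2·4) = (12, -12, 18)
w2 = Gw1 = (3·12 + (-2)·(-12) + 4·18; 6·12 + 4·(-12) + (-5)·18; (-5)·12 + 5·(-12) + 2·18) = (132, -66, -84)
w3 = Gw2 = (192, 948, -1158)
Gw3 = (-5952, 10734, 1464)
w3·Gw3 = 192·(-5952) + 948·10734 + (-1158)·1464 = 7337736; w3·w3 = 192·192 + 948·948 + (-1158)·(-1158) = 2276532
λ ≈ 7337736/2276532 = 3.2232

3.2232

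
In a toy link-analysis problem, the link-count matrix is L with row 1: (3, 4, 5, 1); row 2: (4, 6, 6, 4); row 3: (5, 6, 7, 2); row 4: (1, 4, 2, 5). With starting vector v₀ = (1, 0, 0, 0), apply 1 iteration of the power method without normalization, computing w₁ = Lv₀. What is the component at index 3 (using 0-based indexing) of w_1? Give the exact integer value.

1

w1 = Lv₀ = (3·1 + 4·0 + 5·0 + 1·0; 4·1 + 6·0 + 6·0 + 4·0; 5·1 + 6·0 + 7·0 + 2·0; 1·1 + 4·0 + 2·0 + 5·0) = (3, 4, 5, 1)
The requested component of w1 is 1.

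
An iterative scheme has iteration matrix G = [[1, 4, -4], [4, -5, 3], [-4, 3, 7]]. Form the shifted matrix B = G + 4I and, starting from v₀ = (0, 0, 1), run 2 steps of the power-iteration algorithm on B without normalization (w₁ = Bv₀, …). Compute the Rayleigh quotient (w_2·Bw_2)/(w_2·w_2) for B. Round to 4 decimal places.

μ ≈ 13.0069

B = G + 4I has rows (5, 4, -4); (4, -1, 3); (-4, 3, 11)
w1 = Bv₀ = (-4, 3, 11)
w2 = Bw1 = (-52, 14, 146)
Bw2 = (-788, 216, 1856)
w2·Bw2 = 314976; w2·w2 = 24216; μ ≈ 314976/24216 = 13.0069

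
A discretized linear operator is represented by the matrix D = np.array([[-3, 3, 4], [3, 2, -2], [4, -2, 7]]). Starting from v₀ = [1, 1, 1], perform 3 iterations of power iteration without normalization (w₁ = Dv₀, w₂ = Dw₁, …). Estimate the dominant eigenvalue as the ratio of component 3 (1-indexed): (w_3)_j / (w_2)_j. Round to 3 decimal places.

8.808

w1 = Dv₀ = (4, 3, 9)
w2 = Dw1 = (33, 0, 73)
w3 = Dw2 = (193, -47, 643)
Ratio at component: 643 / 73 = 8.808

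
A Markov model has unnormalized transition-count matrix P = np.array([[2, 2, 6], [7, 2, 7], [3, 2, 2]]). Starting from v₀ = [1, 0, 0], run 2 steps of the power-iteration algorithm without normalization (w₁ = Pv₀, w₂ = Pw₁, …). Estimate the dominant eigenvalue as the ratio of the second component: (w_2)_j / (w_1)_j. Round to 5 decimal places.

λ ≈ 7.00000

w1 = Pv₀ = (2·1 + 2·0 + 6·0; 7·1 + 2·0 + 7·0; 3·1 + 2·0 + 2·0) = (2, 7, 3)
w2 = Pw1 = (2·2 + 2·7 + 6·3; 7·2 + 2·7 + 7·3; 3·2 + 2·7 + 2·3) = (36, 49, 26)
Ratio at component: 49 / 7 = 7.00000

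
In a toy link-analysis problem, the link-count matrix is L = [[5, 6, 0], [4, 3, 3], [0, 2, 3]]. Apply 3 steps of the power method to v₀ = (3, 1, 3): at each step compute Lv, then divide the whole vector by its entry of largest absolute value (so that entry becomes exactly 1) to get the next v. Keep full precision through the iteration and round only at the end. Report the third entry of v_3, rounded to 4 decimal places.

0.2610

Lv0 = (21.00000, 24.00000, 11.00000); divide by 24.00000 → v1 = (0.87500, 1.00000, 0.45833)
Lv1 = (10.37500, 7.87500, 3.37500); divide by 10.37500 → v2 = (1.00000, 0.75904, 0.32530)
Lv2 = (9.55422, 7.25301, 2.49398); divide by 9.55422 → v3 = (1.00000, 0.75914, 0.26103)
Requested entry of v3: 621/2379 = 0.2610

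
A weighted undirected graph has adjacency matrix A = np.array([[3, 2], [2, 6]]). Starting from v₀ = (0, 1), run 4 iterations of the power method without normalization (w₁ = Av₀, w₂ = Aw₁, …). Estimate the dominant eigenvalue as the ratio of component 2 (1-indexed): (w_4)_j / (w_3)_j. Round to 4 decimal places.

6.9710

w1 = Av₀ = (2, 6)
w2 = Aw1 = (18, 40)
w3 = Aw2 = (134, 276)
w4 = Aw3 = (954, 1924)
Ratio at component: 1924 / 276 = 6.9710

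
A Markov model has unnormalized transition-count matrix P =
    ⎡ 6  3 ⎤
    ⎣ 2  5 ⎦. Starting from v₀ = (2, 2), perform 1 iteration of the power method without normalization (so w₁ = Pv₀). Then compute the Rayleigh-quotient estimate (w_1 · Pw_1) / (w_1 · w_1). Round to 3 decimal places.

λ ≈ 8.046

w1 = Pv₀ = (6·2 + 3·2; 2·2 + 5·2) = (18, 14)
Pw1 = (150, 106)
w1·Pw1 = 18·150 + 14·106 = 4184; w1·w1 = 18·18 + 14·14 = 520
λ ≈ 4184/520 = 8.046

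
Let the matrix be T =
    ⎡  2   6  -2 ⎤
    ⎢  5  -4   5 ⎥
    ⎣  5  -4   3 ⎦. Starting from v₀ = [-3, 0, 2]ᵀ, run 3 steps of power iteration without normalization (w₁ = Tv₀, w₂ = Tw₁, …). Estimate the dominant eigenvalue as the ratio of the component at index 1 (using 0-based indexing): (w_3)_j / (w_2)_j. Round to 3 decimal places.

w1 = Tv₀ = (-10, -5, -9)
w2 = Tw1 = (-32, -75, -57)
w3 = Tw2 = (-400, -145, -31)
Ratio at component: -145 / -75 = 1.933

1.933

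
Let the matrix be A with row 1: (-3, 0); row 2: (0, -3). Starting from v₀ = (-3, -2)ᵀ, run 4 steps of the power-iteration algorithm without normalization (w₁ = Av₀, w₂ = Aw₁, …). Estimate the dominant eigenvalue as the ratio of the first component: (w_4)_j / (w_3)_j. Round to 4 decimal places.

λ ≈ -3.0000

w1 = Av₀ = (9, 6)
w2 = Aw1 = (-27, -18)
w3 = Aw2 = (81, 54)
w4 = Aw3 = (-243, -162)
Ratio at component: -243 / 81 = -3.0000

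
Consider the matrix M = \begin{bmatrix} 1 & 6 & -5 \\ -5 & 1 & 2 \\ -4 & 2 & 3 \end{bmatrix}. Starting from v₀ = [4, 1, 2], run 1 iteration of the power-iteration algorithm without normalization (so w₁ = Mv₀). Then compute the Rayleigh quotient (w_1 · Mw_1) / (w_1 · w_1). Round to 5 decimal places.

λ ≈ 3.10381

w1 = Mv₀ = (1·4 + 6·1 + (-5)·2; (-5)·4 + 1·1 + 2·2; (-4)·4 + 2·1 + 3·2) = (0, -15, -8)
Mw1 = (-50, -31, -54)
w1·Mw1 = 0·(-50) + (-15)·(-31) + (-8)·(-54) = 897; w1·w1 = 0·0 + (-15)·(-15) + (-8)·(-8) = 289
λ ≈ 897/289 = 3.10381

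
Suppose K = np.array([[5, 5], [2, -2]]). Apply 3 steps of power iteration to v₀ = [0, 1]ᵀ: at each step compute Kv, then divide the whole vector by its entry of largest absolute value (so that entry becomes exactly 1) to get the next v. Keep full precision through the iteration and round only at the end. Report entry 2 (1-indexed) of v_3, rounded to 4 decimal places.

0.0138

Kv0 = (5.00000, -2.00000); divide by 5.00000 → v1 = (1.00000, -0.40000)
Kv1 = (3.00000, 2.80000); divide by 3.00000 → v2 = (1.00000, 0.93333)
Kv2 = (9.66667, 0.13333); divide by 9.66667 → v3 = (1.00000, 0.01379)
Requested entry of v3: 2/145 = 0.0138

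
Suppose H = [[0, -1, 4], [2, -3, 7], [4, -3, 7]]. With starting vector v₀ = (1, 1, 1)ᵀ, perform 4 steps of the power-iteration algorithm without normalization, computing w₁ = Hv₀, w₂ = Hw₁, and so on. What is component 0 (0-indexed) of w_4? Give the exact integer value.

1018

w1 = Hv₀ = (0·1 + (-1)·1 + 4·1; 2·1 + (-3)·1 + 7·1; 4·1 + (-3)·1 + 7·1) = (3, 6, 8)
w2 = Hw1 = (0·3 + (-1)·6 + 4·8; 2·3 + (-3)·6 + 7·8; 4·3 + (-3)·6 + 7·8) = (26, 44, 50)
w3 = Hw2 = (156, 270, 322)
w4 = Hw3 = (1018, 1756, 2068)
The requested component of w4 is 1018.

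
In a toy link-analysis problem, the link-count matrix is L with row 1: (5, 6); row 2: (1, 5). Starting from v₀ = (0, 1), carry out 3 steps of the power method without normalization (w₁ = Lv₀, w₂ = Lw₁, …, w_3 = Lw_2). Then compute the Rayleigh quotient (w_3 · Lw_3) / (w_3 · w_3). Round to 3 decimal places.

λ ≈ 7.590

w1 = Lv₀ = (5·0 + 6·1; 1·0 + 5·1) = (6, 5)
w2 = Lw1 = (5·6 + 6·5; 1·6 + 5·5) = (60, 31)
w3 = Lw2 = (486, 215)
Lw3 = (3720, 1561)
w3·Lw3 = 486·3720 + 215·1561 = 2143535; w3·w3 = 486·486 + 215·215 = 282421
λ ≈ 2143535/282421 = 7.590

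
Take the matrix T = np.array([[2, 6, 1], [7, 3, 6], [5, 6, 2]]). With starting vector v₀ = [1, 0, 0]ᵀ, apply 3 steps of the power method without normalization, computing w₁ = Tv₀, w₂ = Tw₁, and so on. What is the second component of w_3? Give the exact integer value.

924

w1 = Tv₀ = (2, 7, 5)
w2 = Tw1 = (51, 65, 62)
w3 = Tw2 = (554, 924, 769)
The requested component of w3 is 924.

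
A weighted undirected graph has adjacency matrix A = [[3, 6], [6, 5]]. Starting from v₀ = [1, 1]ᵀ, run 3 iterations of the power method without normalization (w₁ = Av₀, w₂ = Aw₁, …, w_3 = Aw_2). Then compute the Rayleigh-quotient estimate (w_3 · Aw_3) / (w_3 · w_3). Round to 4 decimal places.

λ ≈ 10.0828

w1 = Av₀ = (3·1 + 6·1; 6·1 + 5·1) = (9, 11)
w2 = Aw1 = (3·9 + 6·11; 6·9 + 5·11) = (93, 109)
w3 = Aw2 = (933, 1103)
Aw3 = (9417, 11113)
w3·Aw3 = 933·9417 + 1103·11113 = 21043700; w3·w3 = 933·933 + 1103·1103 = 2087098
λ ≈ 21043700/2087098 = 10.0828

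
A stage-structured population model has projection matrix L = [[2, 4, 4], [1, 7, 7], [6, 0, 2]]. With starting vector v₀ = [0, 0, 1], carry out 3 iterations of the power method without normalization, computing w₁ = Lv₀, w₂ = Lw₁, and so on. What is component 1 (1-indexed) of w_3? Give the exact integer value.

w1 = Lv₀ = (2·0 + 4·0 + 4·1; 1·0 + 7·0 + 7·1; 6·0 + 0·0 + 2·1) = (4, 7, 2)
w2 = Lw1 = (2·4 + 4·7 + 4·2; 1·4 + 7·7 + 7·2; 6·4 + 0·7 + 2·2) = (44, 67, 28)
w3 = Lw2 = (468, 709, 320)
The requested component of w3 is 468.

468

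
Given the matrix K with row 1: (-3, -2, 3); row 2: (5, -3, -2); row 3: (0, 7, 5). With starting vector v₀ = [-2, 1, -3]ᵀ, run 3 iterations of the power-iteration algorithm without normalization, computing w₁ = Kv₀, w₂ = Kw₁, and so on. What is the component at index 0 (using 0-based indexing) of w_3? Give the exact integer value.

-306

w1 = Kv₀ = ((-3)·(-2) + (-2)·1 + 3·(-3); 5·(-2) + (-3)·1 + (-2)·(-3); 0·(-2) + 7·1 + 5·(-3)) = (-5, -7, -8)
w2 = Kw1 = ((-3)·(-5) + (-2)·(-7) + 3·(-8); 5·(-5) + (-3)·(-7) + (-2)·(-8); 0·(-5) + 7·(-7) + 5·(-8)) = (5, 12, -89)
w3 = Kw2 = (-306, 167, -361)
The requested component of w3 is -306.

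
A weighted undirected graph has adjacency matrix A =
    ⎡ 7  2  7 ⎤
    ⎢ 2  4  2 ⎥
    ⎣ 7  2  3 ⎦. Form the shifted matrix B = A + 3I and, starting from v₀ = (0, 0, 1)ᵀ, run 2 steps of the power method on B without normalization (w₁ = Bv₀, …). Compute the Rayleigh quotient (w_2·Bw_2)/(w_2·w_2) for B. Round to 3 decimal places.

B = A + 3I has rows (10, 2, 7); (2, 7, 2); (7, 2, 6)
w1 = Bv₀ = (10·0 + 2·0 + 7·1; 2·0 + 7·0 + 2·1; 7·0 + 2·0 + 6·1) = (7, 2, 6)
w2 = Bw1 = (10·7 + 2·2 + 7·6; 2·7 + 7·2 + 2·6; 7·7 + 2·2 + 6·6) = (116, 40, 89)
Bw2 = (1863, 690, 1426)
w2·Bw2 = 370622; w2·w2 = 22977; μ ≈ 370622/22977 = 16.130

16.130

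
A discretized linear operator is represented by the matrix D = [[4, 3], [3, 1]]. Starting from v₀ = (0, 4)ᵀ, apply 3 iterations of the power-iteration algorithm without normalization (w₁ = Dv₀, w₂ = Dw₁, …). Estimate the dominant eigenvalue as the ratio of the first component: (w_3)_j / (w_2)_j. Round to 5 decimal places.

6.00000

w1 = Dv₀ = (12, 4)
w2 = Dw1 = (60, 40)
w3 = Dw2 = (360, 220)
Ratio at component: 360 / 60 = 6.00000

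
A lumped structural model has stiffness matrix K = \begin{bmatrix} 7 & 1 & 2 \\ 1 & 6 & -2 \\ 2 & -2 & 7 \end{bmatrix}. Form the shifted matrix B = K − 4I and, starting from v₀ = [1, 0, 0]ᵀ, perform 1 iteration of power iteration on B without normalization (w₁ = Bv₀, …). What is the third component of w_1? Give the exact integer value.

2

B = K − 4I has rows (3, 1, 2); (1, 2, -2); (2, -2, 3)
w1 = Bv₀ = (3, 1, 2)
Requested component of w1: 2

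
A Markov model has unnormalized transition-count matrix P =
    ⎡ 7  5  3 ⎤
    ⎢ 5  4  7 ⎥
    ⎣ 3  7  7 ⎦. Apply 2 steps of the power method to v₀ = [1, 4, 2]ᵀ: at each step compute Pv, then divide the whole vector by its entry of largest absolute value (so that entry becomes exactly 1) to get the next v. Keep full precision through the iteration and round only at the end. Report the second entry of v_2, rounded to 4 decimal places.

Pv0 = (33.00000, 35.00000, 45.00000); divide by 45.00000 → v1 = (0.73333, 0.77778, 1.00000)
Pv1 = (12.02222, 13.77778, 14.64444); divide by 14.64444 → v2 = (0.82094, 0.94082, 1.00000)
Requested entry of v2: 620/659 = 0.9408

0.9408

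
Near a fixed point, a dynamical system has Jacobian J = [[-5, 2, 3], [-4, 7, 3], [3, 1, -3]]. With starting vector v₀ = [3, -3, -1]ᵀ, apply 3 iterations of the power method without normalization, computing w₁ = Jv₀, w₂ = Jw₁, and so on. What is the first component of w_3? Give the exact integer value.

-1038

w1 = Jv₀ = ((-5)·3 + 2·(-3) + 3·(-1); (-4)·3 + 7·(-3) + 3·(-1); 3·3 + 1·(-3) + (-3)·(-1)) = (-24, -36, 9)
w2 = Jw1 = ((-5)·(-24) + 2·(-36) + 3·9; (-4)·(-24) + 7·(-36) + 3·9; 3·(-24) + 1·(-36) + (-3)·9) = (75, -129, -135)
w3 = Jw2 = (-1038, -1608, 501)
The requested component of w3 is -1038.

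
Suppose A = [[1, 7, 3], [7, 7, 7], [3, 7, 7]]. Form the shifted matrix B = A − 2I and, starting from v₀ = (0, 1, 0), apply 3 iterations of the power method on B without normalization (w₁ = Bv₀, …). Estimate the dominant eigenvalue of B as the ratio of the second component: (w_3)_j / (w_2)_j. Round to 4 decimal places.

B = A − 2I has rows (-1, 7, 3); (7, 5, 7); (3, 7, 5)
w1 = Bv₀ = (7, 5, 7)
w2 = Bw1 = (49, 123, 91)
w3 = Bw2 = (1085, 1595, 1463)
Ratio: 1595/123 = 12.9675

μ ≈ 12.9675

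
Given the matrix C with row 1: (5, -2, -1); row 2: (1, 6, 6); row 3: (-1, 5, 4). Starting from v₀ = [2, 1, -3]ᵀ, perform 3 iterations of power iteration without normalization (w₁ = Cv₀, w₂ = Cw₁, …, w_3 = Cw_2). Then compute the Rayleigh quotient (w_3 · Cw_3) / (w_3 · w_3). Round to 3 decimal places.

w1 = Cv₀ = (11, -10, -9)
w2 = Cw1 = (84, -103, -97)
w3 = Cw2 = (723, -1116, -987)
Cw3 = (6834, -11895, -10251)
w3·Cw3 = 723·6834 + (-1116)·(-11895) + (-987)·(-10251) = 28333539; w3·w3 = 723·723 + (-1116)·(-1116) + (-987)·(-987) = 2742354
λ ≈ 28333539/2742354 = 10.332

10.332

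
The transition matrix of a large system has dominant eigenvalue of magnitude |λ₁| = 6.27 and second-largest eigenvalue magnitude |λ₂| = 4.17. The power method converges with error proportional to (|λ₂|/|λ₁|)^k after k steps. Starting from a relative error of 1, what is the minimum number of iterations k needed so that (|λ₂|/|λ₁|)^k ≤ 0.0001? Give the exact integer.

23

|λ₂/λ₁| = 4.17/6.27 = 0.66507
Need k ≥ ln(0.0001) / ln(0.66507) = -9.2103 / -0.4079 ≈ 22.582
Smallest integer k satisfying the bound: 23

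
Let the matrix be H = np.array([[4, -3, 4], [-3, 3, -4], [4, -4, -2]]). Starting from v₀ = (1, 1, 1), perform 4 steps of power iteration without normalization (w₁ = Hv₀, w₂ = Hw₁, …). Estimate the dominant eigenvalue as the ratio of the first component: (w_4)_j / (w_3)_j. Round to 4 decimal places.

λ ≈ 7.9457

w1 = Hv₀ = (4·1 + (-3)·1 + 4·1; (-3)·1 + 3·1 + (-4)·1; 4·1 + (-4)·1 + (-2)·1) = (5, -4, -2)
w2 = Hw1 = (4·5 + (-3)·(-4) + 4·(-2); (-3)·5 + 3·(-4) + (-4)·(-2); 4·5 + (-4)·(-4) + (-2)·(-2)) = (24, -19, 40)
w3 = Hw2 = (313, -289, 92)
w4 = Hw3 = (2487, -2174, 2224)
Ratio at component: 2487 / 313 = 7.9457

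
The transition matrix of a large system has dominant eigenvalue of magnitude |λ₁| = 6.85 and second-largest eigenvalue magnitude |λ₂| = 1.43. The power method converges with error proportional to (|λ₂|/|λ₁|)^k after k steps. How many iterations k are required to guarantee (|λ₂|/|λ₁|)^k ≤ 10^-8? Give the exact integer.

|λ₂/λ₁| = 1.43/6.85 = 0.20876
Need k ≥ ln(10^-8) / ln(0.20876) = -18.4207 / -1.5666 ≈ 11.759
Smallest integer k satisfying the bound: 12

12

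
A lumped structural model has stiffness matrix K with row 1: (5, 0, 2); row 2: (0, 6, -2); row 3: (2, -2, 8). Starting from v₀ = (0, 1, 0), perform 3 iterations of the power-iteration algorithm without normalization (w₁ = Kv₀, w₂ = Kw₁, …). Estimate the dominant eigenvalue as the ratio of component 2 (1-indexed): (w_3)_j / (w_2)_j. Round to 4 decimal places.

7.4000

w1 = Kv₀ = (0, 6, -2)
w2 = Kw1 = (-4, 40, -28)
w3 = Kw2 = (-76, 296, -312)
Ratio at component: 296 / 40 = 7.4000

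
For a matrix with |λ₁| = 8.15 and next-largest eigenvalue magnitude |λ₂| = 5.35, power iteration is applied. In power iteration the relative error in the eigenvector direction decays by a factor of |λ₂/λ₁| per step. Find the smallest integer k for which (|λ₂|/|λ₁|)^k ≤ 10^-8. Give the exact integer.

|λ₂/λ₁| = 5.35/8.15 = 0.65644
Need k ≥ ln(10^-8) / ln(0.65644) = -18.4207 / -0.4209 ≈ 43.763
Smallest integer k satisfying the bound: 44

44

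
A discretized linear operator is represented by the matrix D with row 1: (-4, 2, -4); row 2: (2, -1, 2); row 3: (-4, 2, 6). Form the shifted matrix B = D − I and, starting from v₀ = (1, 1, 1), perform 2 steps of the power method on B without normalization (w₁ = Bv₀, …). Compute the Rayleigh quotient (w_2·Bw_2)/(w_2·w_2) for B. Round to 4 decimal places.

-2.1389

B = D − I has rows (-5, 2, -4); (2, -2, 2); (-4, 2, 5)
w1 = Bv₀ = ((-5)·1 + 2·1 + (-4)·1; 2·1 + (-2)·1 + 2·1; (-4)·1 + 2·1 + 5·1) = (-7, 2, 3)
w2 = Bw1 = ((-5)·(-7) + 2·2 + (-4)·3; 2·(-7) + (-2)·2 + 2·3; (-4)·(-7) + 2·2 + 5·3) = (27, -12, 47)
Bw2 = (-347, 172, 103)
w2·Bw2 = -6592; w2·w2 = 3082; μ ≈ -6592/3082 = -2.1389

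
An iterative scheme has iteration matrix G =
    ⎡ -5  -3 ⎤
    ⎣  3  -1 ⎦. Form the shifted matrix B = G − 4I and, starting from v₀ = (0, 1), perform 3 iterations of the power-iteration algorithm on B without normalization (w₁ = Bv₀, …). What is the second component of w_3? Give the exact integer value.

B = G − 4I has rows (-9, -3); (3, -5)
w1 = Bv₀ = ((-9)·0 + (-3)·1; 3·0 + (-5)·1) = (-3, -5)
w2 = Bw1 = ((-9)·(-3) + (-3)·(-5); 3·(-3) + (-5)·(-5)) = (42, 16)
w3 = Bw2 = (-426, 46)
Requested component of w3: 46

46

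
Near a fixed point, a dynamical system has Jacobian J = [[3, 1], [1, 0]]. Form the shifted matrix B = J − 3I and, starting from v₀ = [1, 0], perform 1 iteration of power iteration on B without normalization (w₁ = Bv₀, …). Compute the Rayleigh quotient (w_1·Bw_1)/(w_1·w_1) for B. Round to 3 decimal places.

B = J − 3I has rows (0, 1); (1, -3)
w1 = Bv₀ = (0·1 + 1·0; 1·1 + (-3)·0) = (0, 1)
Bw1 = (1, -3)
w1·Bw1 = -3; w1·w1 = 1; μ ≈ -3/1 = -3.000

μ ≈ -3.000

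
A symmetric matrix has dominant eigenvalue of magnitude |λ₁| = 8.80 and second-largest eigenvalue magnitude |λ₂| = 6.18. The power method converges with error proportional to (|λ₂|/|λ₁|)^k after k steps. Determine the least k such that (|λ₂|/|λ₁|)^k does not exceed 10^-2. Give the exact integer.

14

|λ₂/λ₁| = 6.18/8.80 = 0.70227
Need k ≥ ln(10^-2) / ln(0.70227) = -4.6052 / -0.3534 ≈ 13.030
Smallest integer k satisfying the bound: 14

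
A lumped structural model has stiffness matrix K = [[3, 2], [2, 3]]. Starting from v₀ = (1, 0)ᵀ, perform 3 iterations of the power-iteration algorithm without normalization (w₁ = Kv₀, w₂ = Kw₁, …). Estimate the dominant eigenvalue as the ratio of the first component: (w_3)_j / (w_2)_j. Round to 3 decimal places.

w1 = Kv₀ = (3·1 + 2·0; 2·1 + 3·0) = (3, 2)
w2 = Kw1 = (3·3 + 2·2; 2·3 + 3·2) = (13, 12)
w3 = Kw2 = (63, 62)
Ratio at component: 63 / 13 = 4.846

4.846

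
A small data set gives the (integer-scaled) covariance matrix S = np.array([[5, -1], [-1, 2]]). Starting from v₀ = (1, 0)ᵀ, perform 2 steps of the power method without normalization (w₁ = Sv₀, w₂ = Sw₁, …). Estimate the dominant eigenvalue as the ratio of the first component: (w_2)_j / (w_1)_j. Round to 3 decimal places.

w1 = Sv₀ = (5, -1)
w2 = Sw1 = (26, -7)
Ratio at component: 26 / 5 = 5.200

λ ≈ 5.200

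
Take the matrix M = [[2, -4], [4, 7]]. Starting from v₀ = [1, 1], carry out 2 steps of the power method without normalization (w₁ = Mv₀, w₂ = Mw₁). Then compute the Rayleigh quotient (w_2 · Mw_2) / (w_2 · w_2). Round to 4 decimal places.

w1 = Mv₀ = (-2, 11)
w2 = Mw1 = (-48, 69)
Mw2 = (-372, 291)
w2·Mw2 = (-48)·(-372) + 69·291 = 37935; w2·w2 = (-48)·(-48) + 69·69 = 7065
λ ≈ 37935/7065 = 5.3694

5.3694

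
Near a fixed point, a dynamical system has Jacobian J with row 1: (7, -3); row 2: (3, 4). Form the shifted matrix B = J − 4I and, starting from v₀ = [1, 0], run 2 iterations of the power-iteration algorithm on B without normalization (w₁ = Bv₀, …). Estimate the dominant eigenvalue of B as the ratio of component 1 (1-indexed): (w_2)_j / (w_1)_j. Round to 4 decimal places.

μ ≈ 0.0000

B = J − 4I has rows (3, -3); (3, 0)
w1 = Bv₀ = (3·1 + (-3)·0; 3·1 + 0·0) = (3, 3)
w2 = Bw1 = (3·3 + (-3)·3; 3·3 + 0·3) = (0, 9)
Ratio: 0/3 = 0.0000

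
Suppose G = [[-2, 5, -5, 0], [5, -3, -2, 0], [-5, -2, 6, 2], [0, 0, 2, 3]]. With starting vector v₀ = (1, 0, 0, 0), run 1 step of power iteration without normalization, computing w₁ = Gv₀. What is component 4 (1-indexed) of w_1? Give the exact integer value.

0

w1 = Gv₀ = ((-2)·1 + 5·0 + (-5)·0 + 0·0; 5·1 + (-3)·0 + (-2)·0 + 0·0; (-5)·1 + (-2)·0 + 6·0 + 2·0; 0·1 + 0·0 + 2·0 + 3·0) = (-2, 5, -5, 0)
The requested component of w1 is 0.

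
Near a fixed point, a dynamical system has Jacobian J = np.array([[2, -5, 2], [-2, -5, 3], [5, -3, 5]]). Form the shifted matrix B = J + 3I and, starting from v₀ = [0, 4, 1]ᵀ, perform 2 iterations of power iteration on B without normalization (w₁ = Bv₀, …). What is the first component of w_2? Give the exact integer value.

B = J + 3I has rows (5, -5, 2); (-2, -2, 3); (5, -3, 8)
w1 = Bv₀ = (5·0 + (-5)·4 + 2·1; (-2)·0 + (-2)·4 + 3·1; 5·0 + (-3)·4 + 8·1) = (-18, -5, -4)
w2 = Bw1 = (5·(-18) + (-5)·(-5) + 2·(-4); (-2)·(-18) + (-2)·(-5) + 3·(-4); 5·(-18) + (-3)·(-5) + 8·(-4)) = (-73, 34, -107)
Requested component of w2: -73

-73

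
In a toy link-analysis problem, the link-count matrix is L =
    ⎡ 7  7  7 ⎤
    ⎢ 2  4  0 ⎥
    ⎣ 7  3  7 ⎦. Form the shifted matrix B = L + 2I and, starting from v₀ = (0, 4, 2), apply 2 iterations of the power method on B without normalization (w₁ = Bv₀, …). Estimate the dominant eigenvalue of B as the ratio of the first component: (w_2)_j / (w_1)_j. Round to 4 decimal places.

18.0000

B = L + 2I has rows (9, 7, 7); (2, 6, 0); (7, 3, 9)
w1 = Bv₀ = (9·0 + 7·4 + 7·2; 2·0 + 6·4 + 0·2; 7·0 + 3·4 + 9·2) = (42, 24, 30)
w2 = Bw1 = (9·42 + 7·24 + 7·30; 2·42 + 6·24 + 0·30; 7·42 + 3·24 + 9·30) = (756, 228, 636)
Ratio: 756/42 = 18.0000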